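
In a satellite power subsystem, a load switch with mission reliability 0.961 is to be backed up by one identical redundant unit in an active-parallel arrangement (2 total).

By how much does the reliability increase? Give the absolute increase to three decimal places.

R_before = 0.961
R_after = 1 − (1 − 0.961)^2 = 0.998
ΔR = 0.998 − 0.961 = 0.037

0.037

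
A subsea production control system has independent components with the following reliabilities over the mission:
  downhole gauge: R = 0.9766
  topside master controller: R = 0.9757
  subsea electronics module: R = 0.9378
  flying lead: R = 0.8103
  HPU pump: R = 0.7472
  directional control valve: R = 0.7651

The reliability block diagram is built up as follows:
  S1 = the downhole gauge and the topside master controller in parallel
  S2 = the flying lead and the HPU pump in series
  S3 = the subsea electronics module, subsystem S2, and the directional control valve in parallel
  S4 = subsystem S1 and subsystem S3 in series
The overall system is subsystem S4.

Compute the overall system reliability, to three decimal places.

Parallel (downhole gauge and topside master controller): 1 − (1 − 0.97660)(1 − 0.97570) = 0.99943
Series (flying lead and HPU pump): 0.81030 × 0.74720 = 0.60546
Parallel (subsea electronics module, [0.60546], and directional control valve): 1 − (1 − 0.93780)(1 − 0.60546)(1 − 0.76510) = 0.99424
Series ([0.99943] and [0.99424]): 0.99943 × 0.99424 = 0.994

0.994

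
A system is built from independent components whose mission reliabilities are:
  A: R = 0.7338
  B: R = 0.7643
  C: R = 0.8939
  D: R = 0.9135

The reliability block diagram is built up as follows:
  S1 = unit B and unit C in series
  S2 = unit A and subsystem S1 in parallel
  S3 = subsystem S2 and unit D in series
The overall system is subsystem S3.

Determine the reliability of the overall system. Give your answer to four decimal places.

Series (B and C): 0.764300 × 0.893900 = 0.683208
Parallel (A and [0.683208]): 1 − (1 − 0.733800)(1 − 0.683208) = 0.915670
Series ([0.915670] and D): 0.915670 × 0.913500 = 0.8365

0.8365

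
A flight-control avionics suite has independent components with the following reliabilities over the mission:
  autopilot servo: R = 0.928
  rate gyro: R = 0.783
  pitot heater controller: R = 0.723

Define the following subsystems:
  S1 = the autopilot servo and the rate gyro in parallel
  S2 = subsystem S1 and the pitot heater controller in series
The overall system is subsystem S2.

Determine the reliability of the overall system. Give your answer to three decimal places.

Parallel (autopilot servo and rate gyro): 1 − (1 − 0.92800)(1 − 0.78300) = 0.98438
Series ([0.98438] and pitot heater controller): 0.98438 × 0.72300 = 0.712

0.712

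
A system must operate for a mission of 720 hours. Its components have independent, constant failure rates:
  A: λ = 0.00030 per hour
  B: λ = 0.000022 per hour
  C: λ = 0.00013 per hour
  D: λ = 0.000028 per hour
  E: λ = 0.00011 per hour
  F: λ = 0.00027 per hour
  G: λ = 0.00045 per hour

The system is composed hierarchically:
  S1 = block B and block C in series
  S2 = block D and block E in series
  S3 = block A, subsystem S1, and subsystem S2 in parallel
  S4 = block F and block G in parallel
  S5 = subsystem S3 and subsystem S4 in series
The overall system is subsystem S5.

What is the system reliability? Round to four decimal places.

0.9493

R(A) = exp(−0.00030 × 720) = 0.805735
R(B) = exp(−0.000022 × 720) = 0.984285
R(C) = exp(−0.00013 × 720) = 0.910647
R(D) = exp(−0.000028 × 720) = 0.980042
R(E) = exp(−0.00011 × 720) = 0.923855
R(F) = exp(−0.00027 × 720) = 0.823329
R(G) = exp(−0.00045 × 720) = 0.723250
Series (B and C): 0.984285 × 0.910647 = 0.896336
Series (D and E): 0.980042 × 0.923855 = 0.905417
Parallel (A, [0.896336], and [0.905417]): 1 − (1 − 0.805735)(1 − 0.896336)(1 − 0.905417) = 0.998095
Parallel (F and G): 1 − (1 − 0.823329)(1 − 0.723250) = 0.951106
Series ([0.998095] and [0.951106]): 0.998095 × 0.951106 = 0.9493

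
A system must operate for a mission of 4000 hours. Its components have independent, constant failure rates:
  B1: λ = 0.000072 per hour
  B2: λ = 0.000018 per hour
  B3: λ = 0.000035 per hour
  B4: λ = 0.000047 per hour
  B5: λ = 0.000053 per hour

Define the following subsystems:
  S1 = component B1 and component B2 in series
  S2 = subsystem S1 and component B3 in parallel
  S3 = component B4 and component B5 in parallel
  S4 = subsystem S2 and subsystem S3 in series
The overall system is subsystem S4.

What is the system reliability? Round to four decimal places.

R(B1) = exp(−0.000072 × 4000) = 0.749762
R(B2) = exp(−0.000018 × 4000) = 0.930531
R(B3) = exp(−0.000035 × 4000) = 0.869358
R(B4) = exp(−0.000047 × 4000) = 0.828615
R(B5) = exp(−0.000053 × 4000) = 0.808965
Series (B1 and B2): 0.749762 × 0.930531 = 0.697677
Parallel ([0.697677] and B3): 1 − (1 − 0.697677)(1 − 0.869358) = 0.960504
Parallel (B4 and B5): 1 − (1 − 0.828615)(1 − 0.808965) = 0.967259
Series ([0.960504] and [0.967259]): 0.960504 × 0.967259 = 0.9291

0.9291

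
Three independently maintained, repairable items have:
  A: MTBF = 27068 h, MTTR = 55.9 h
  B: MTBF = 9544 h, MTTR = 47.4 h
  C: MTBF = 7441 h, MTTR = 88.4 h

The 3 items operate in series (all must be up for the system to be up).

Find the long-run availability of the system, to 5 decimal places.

0.98135

A(A) = MTBF/(MTBF+MTTR) = 27068/(27068+55.9) = 0.997939
A(B) = MTBF/(MTBF+MTTR) = 9544/(9544+47.4) = 0.995058
A(C) = MTBF/(MTBF+MTTR) = 7441/(7441+88.4) = 0.988259
Series availability: 0.997939 × 0.995058 × 0.988259 = 0.98135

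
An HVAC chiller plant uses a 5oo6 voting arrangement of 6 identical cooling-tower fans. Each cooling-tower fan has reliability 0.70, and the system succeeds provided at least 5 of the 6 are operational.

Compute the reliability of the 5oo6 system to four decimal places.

R = Σ_{i=5}^{6} C(6,i) p^i (1−p)^{6−i} with p = 0.70
C(6,5)·0.70^5·0.30^1 = 0.302526
C(6,6)·0.70^6·0.30^0 = 0.117649
Sum = 0.4202

0.4202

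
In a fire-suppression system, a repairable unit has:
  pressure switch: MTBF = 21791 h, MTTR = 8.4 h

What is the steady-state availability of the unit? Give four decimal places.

0.9996

A(pressure switch) = MTBF/(MTBF+MTTR) = 21791/(21791+8.4) = 0.9996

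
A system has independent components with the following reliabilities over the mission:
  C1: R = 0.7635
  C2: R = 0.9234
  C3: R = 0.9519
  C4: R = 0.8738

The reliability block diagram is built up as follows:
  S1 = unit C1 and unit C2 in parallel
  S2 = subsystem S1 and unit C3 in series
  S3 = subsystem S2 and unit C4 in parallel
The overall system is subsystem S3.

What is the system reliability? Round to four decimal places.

0.9918

Parallel (C1 and C2): 1 − (1 − 0.763500)(1 − 0.923400) = 0.981884
Series ([0.981884] and C3): 0.981884 × 0.951900 = 0.934655
Parallel ([0.934655] and C4): 1 − (1 − 0.934655)(1 − 0.873800) = 0.9918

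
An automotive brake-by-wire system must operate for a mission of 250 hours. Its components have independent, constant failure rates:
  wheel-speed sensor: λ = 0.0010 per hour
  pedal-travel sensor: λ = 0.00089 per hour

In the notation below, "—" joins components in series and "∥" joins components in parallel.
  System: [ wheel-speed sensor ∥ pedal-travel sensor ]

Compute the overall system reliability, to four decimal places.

0.9559

R(wheel-speed sensor) = exp(−0.0010 × 250) = 0.778801
R(pedal-travel sensor) = exp(−0.00089 × 250) = 0.800515
Parallel (wheel-speed sensor and pedal-travel sensor): 1 − (1 − 0.778801)(1 − 0.800515) = 0.9559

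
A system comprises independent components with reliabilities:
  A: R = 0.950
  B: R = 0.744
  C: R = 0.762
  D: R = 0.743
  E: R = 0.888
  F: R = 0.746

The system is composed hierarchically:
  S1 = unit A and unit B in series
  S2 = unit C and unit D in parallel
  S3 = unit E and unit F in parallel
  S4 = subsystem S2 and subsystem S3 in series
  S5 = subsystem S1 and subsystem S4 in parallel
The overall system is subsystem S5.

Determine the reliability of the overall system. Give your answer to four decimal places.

Series (A and B): 0.950000 × 0.744000 = 0.706800
Parallel (C and D): 1 − (1 − 0.762000)(1 − 0.743000) = 0.938834
Parallel (E and F): 1 − (1 − 0.888000)(1 − 0.746000) = 0.971552
Series ([0.938834] and [0.971552]): 0.938834 × 0.971552 = 0.912126
Parallel ([0.706800] and [0.912126]): 1 − (1 − 0.706800)(1 − 0.912126) = 0.9742

0.9742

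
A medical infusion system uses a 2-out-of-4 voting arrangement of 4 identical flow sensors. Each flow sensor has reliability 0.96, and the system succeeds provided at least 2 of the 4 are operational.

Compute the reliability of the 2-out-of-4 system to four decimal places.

R = Σ_{i=2}^{4} C(4,i) p^i (1−p)^{4−i} with p = 0.96
C(4,2)·0.96^2·0.04^2 = 0.008847
C(4,3)·0.96^3·0.04^1 = 0.141558
C(4,4)·0.96^4·0.04^0 = 0.849347
Sum = 0.9998

0.9998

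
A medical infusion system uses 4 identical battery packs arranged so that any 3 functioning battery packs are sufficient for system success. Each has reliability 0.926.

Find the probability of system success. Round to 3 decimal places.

0.970

R = Σ_{i=3}^{4} C(4,i) p^i (1−p)^{4−i} with p = 0.926
C(4,3)·0.926^3·0.074^1 = 0.23503
C(4,4)·0.926^4·0.074^0 = 0.73527
Sum = 0.970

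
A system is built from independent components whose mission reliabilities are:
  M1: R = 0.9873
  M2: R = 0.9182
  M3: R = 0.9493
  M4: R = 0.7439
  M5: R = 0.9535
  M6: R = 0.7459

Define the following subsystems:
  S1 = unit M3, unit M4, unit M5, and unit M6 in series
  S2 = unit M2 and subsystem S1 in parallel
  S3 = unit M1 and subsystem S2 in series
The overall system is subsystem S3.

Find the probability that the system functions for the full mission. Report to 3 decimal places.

0.947

Series (M3, M4, M5, and M6): 0.94930 × 0.74390 × 0.95350 × 0.74590 = 0.50225
Parallel (M2 and [0.50225]): 1 − (1 − 0.91820)(1 − 0.50225) = 0.95928
Series (M1 and [0.95928]): 0.98730 × 0.95928 = 0.947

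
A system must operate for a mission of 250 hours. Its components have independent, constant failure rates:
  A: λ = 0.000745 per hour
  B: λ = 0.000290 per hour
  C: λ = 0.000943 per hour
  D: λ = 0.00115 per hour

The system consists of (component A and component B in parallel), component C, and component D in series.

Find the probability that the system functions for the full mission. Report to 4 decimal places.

0.5855

R(A) = exp(−0.000745 × 250) = 0.830066
R(B) = exp(−0.000290 × 250) = 0.930066
R(C) = exp(−0.000943 × 250) = 0.789978
R(D) = exp(−0.00115 × 250) = 0.750137
Parallel (A and B): 1 − (1 − 0.830066)(1 − 0.930066) = 0.988116
Series ([0.988116], C, and D): 0.988116 × 0.789978 × 0.750137 = 0.5855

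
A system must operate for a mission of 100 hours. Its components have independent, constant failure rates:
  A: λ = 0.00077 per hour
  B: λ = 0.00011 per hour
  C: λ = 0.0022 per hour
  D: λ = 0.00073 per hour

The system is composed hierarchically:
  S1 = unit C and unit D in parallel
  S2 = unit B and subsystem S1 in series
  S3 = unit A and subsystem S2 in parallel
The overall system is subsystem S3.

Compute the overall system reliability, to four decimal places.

0.9982

R(A) = exp(−0.00077 × 100) = 0.925890
R(B) = exp(−0.00011 × 100) = 0.989060
R(C) = exp(−0.0022 × 100) = 0.802519
R(D) = exp(−0.00073 × 100) = 0.929601
Parallel (C and D): 1 − (1 − 0.802519)(1 − 0.929601) = 0.986098
Series (B and [0.986098]): 0.989060 × 0.986098 = 0.975310
Parallel (A and [0.975310]): 1 − (1 − 0.925890)(1 − 0.975310) = 0.9982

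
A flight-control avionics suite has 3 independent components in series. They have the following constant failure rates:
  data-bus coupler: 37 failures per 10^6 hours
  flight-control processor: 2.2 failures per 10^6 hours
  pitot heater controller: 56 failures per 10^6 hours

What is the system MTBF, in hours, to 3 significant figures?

10500

Series of exponential components: λ_sys = Σ λ_i
λ_sys = 0.000037 + 0.0000022 + 0.000056 = 9.5200e-05 /h
MTBF = 1 / λ_sys = 10500 h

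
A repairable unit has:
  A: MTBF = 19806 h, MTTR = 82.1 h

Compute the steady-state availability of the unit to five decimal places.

0.99587

A(A) = MTBF/(MTBF+MTTR) = 19806/(19806+82.1) = 0.99587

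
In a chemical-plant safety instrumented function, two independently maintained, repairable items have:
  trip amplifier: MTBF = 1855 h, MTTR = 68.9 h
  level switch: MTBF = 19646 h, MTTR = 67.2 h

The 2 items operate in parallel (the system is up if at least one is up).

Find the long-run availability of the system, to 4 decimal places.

0.9999

A(trip amplifier) = MTBF/(MTBF+MTTR) = 1855/(1855+68.9) = 0.964187
A(level switch) = MTBF/(MTBF+MTTR) = 19646/(19646+67.2) = 0.996591
Parallel availability: 1 − (1 − 0.964187)(1 − 0.996591) = 0.9999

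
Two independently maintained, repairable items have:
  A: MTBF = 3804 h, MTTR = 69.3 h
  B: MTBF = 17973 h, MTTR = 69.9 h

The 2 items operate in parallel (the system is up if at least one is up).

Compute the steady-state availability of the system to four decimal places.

0.9999

A(A) = MTBF/(MTBF+MTTR) = 3804/(3804+69.3) = 0.982108
A(B) = MTBF/(MTBF+MTTR) = 17973/(17973+69.9) = 0.996126
Parallel availability: 1 − (1 − 0.982108)(1 − 0.996126) = 0.9999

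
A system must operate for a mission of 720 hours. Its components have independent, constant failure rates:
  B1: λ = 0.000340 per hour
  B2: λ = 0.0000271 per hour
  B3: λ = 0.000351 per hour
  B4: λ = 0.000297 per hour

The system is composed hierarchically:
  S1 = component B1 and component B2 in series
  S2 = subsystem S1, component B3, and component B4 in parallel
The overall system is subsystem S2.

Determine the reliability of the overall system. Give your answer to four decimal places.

0.9900

R(B1) = exp(−0.000340 × 720) = 0.782861
R(B2) = exp(−0.0000271 × 720) = 0.980677
R(B3) = exp(−0.000351 × 720) = 0.776685
R(B4) = exp(−0.000297 × 720) = 0.807478
Series (B1 and B2): 0.782861 × 0.980677 = 0.767734
Parallel ([0.767734], B3, and B4): 1 − (1 − 0.767734)(1 − 0.776685)(1 − 0.807478) = 0.9900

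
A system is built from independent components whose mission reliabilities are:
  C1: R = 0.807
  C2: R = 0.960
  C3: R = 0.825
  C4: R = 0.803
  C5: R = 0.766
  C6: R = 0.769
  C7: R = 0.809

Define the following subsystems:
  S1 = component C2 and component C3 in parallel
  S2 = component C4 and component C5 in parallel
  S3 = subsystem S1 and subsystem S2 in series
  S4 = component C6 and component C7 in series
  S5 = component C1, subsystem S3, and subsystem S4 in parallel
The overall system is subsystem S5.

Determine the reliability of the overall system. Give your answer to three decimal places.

Parallel (C2 and C3): 1 − (1 − 0.96000)(1 − 0.82500) = 0.99300
Parallel (C4 and C5): 1 − (1 − 0.80300)(1 − 0.76600) = 0.95390
Series ([0.99300] and [0.95390]): 0.99300 × 0.95390 = 0.94722
Series (C6 and C7): 0.76900 × 0.80900 = 0.62212
Parallel (C1, [0.94722], and [0.62212]): 1 − (1 − 0.80700)(1 − 0.94722)(1 − 0.62212) = 0.996

0.996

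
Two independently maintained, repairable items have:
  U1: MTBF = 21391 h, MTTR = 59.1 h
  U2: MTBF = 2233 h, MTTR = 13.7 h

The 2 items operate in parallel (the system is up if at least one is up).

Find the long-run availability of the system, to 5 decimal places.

A(U1) = MTBF/(MTBF+MTTR) = 21391/(21391+59.1) = 0.997245
A(U2) = MTBF/(MTBF+MTTR) = 2233/(2233+13.7) = 0.993902
Parallel availability: 1 − (1 − 0.997245)(1 − 0.993902) = 0.99998

0.99998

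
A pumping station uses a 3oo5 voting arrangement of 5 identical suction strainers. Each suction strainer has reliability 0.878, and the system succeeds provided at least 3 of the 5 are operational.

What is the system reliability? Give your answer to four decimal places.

0.9850

R = Σ_{i=3}^{5} C(5,i) p^i (1−p)^{5−i} with p = 0.878
C(5,3)·0.878^3·0.122^2 = 0.100740
C(5,4)·0.878^4·0.122^1 = 0.362500
C(5,5)·0.878^5·0.122^0 = 0.521762
Sum = 0.9850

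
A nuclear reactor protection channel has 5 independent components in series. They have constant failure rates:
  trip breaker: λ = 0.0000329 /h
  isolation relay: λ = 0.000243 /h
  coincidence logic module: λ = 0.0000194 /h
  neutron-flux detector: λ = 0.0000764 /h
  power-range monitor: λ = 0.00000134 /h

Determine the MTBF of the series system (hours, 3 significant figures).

Series of exponential components: λ_sys = Σ λ_i
λ_sys = 0.0000329 + 0.000243 + 0.0000194 + 0.0000764 + 0.00000134 = 3.7304e-04 /h
MTBF = 1 / λ_sys = 2680 h

2680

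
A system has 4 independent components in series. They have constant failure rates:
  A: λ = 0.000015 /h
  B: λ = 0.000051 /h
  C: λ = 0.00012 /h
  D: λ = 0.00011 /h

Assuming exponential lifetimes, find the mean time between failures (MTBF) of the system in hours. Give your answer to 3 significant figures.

3380

Series of exponential components: λ_sys = Σ λ_i
λ_sys = 0.000015 + 0.000051 + 0.00012 + 0.00011 = 2.9600e-04 /h
MTBF = 1 / λ_sys = 3380 h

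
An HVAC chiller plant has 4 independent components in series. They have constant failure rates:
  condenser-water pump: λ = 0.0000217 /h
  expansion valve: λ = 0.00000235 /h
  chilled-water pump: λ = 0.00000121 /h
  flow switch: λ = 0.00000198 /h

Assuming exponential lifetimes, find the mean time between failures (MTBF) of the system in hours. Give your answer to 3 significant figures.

Series of exponential components: λ_sys = Σ λ_i
λ_sys = 0.0000217 + 0.00000235 + 0.00000121 + 0.00000198 = 2.7240e-05 /h
MTBF = 1 / λ_sys = 36700 h

36700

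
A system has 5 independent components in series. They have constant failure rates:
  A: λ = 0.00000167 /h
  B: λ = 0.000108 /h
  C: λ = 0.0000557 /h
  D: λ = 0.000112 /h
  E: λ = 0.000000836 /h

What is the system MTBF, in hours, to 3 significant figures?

Series of exponential components: λ_sys = Σ λ_i
λ_sys = 0.00000167 + 0.000108 + 0.0000557 + 0.000112 + 0.000000836 = 2.7821e-04 /h
MTBF = 1 / λ_sys = 3590 h

3590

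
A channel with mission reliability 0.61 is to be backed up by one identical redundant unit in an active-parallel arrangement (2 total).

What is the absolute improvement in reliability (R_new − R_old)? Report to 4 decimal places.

R_before = 0.61
R_after = 1 − (1 − 0.61)^2 = 0.8479
ΔR = 0.8479 − 0.61 = 0.2379

0.2379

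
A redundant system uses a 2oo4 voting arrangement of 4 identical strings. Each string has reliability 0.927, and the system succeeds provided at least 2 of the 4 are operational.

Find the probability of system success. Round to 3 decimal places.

0.999

R = Σ_{i=2}^{4} C(4,i) p^i (1−p)^{4−i} with p = 0.927
C(4,2)·0.927^2·0.073^2 = 0.02748
C(4,3)·0.927^3·0.073^1 = 0.23261
C(4,4)·0.927^4·0.073^0 = 0.73845
Sum = 0.999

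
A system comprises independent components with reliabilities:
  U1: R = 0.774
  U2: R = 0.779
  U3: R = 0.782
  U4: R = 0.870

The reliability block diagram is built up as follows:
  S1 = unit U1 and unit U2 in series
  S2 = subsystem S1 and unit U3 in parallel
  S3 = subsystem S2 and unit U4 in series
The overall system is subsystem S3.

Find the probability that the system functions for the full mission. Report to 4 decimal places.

Series (U1 and U2): 0.774000 × 0.779000 = 0.602946
Parallel ([0.602946] and U3): 1 − (1 − 0.602946)(1 − 0.782000) = 0.913442
Series ([0.913442] and U4): 0.913442 × 0.870000 = 0.7947

0.7947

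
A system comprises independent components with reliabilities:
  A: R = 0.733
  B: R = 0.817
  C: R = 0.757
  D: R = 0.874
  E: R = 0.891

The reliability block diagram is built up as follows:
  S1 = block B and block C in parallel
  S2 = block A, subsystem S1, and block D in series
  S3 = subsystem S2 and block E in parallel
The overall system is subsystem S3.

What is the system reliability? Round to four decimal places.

Parallel (B and C): 1 − (1 − 0.817000)(1 − 0.757000) = 0.955531
Series (A, [0.955531], and D): 0.733000 × 0.955531 × 0.874000 = 0.612153
Parallel ([0.612153] and E): 1 − (1 − 0.612153)(1 − 0.891000) = 0.9577

0.9577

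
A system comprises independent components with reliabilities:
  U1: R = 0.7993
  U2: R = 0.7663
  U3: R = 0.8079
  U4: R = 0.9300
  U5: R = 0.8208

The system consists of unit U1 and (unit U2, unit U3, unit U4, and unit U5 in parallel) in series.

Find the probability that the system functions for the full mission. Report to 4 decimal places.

Parallel (U2, U3, U4, and U5): 1 − (1 − 0.766300)(1 − 0.807900)(1 − 0.930000)(1 − 0.820800) = 0.999437
Series (U1 and [0.999437]): 0.799300 × 0.999437 = 0.7988

0.7988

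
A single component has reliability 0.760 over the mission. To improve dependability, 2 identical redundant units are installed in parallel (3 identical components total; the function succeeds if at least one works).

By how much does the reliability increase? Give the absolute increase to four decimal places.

R_before = 0.760
R_after = 1 − (1 − 0.760)^3 = 0.9862
ΔR = 0.9862 − 0.760 = 0.2262

0.2262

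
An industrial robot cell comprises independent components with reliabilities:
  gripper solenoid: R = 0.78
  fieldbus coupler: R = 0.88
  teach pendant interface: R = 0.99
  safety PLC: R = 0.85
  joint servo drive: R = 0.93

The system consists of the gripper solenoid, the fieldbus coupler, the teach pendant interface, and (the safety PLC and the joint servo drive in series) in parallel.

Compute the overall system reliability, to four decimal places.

Series (safety PLC and joint servo drive): 0.850000 × 0.930000 = 0.790500
Parallel (gripper solenoid, fieldbus coupler, teach pendant interface, and [0.790500]): 1 − (1 − 0.780000)(1 − 0.880000)(1 − 0.990000)(1 − 0.790500) = 0.9999

0.9999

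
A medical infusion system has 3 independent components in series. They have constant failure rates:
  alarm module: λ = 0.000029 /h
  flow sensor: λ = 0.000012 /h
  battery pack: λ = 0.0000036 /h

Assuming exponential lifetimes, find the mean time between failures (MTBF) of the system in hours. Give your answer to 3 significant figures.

22400

Series of exponential components: λ_sys = Σ λ_i
λ_sys = 0.000029 + 0.000012 + 0.0000036 = 4.4600e-05 /h
MTBF = 1 / λ_sys = 22400 h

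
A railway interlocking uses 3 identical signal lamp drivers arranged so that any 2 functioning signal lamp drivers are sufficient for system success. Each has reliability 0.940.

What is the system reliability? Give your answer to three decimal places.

R = Σ_{i=2}^{3} C(3,i) p^i (1−p)^{3−i} with p = 0.940
C(3,2)·0.940^2·0.060^1 = 0.15905
C(3,3)·0.940^3·0.060^0 = 0.83058
Sum = 0.990

0.990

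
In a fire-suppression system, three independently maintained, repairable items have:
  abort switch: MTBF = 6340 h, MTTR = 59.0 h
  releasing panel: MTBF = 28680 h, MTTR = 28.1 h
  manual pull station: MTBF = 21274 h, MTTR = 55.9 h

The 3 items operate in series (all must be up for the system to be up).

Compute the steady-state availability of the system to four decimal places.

0.9872

A(abort switch) = MTBF/(MTBF+MTTR) = 6340/(6340+59.0) = 0.990780
A(releasing panel) = MTBF/(MTBF+MTTR) = 28680/(28680+28.1) = 0.999021
A(manual pull station) = MTBF/(MTBF+MTTR) = 21274/(21274+55.9) = 0.997379
Series availability: 0.990780 × 0.999021 × 0.997379 = 0.9872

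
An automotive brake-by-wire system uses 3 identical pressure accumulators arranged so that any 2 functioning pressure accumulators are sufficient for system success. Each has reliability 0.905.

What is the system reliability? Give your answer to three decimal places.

0.975

R = Σ_{i=2}^{3} C(3,i) p^i (1−p)^{3−i} with p = 0.905
C(3,2)·0.905^2·0.095^1 = 0.23342
C(3,3)·0.905^3·0.095^0 = 0.74122
Sum = 0.975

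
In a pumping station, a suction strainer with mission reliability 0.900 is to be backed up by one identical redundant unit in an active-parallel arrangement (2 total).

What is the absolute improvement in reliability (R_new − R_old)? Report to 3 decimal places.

0.090

R_before = 0.900
R_after = 1 − (1 − 0.900)^2 = 0.990
ΔR = 0.990 − 0.900 = 0.090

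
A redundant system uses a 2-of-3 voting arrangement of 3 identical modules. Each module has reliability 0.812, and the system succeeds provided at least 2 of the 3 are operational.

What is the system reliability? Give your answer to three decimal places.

R = Σ_{i=2}^{3} C(3,i) p^i (1−p)^{3−i} with p = 0.812
C(3,2)·0.812^2·0.188^1 = 0.37187
C(3,3)·0.812^3·0.188^0 = 0.53539
Sum = 0.907

0.907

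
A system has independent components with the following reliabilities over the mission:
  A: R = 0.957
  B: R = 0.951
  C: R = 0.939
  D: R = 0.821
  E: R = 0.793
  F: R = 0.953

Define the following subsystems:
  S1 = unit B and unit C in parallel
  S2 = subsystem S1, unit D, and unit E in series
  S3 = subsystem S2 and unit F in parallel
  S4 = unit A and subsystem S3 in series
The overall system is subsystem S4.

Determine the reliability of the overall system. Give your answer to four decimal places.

Parallel (B and C): 1 − (1 − 0.951000)(1 − 0.939000) = 0.997011
Series ([0.997011], D, and E): 0.997011 × 0.821000 × 0.793000 = 0.649107
Parallel ([0.649107] and F): 1 − (1 − 0.649107)(1 − 0.953000) = 0.983508
Series (A and [0.983508]): 0.957000 × 0.983508 = 0.9412

0.9412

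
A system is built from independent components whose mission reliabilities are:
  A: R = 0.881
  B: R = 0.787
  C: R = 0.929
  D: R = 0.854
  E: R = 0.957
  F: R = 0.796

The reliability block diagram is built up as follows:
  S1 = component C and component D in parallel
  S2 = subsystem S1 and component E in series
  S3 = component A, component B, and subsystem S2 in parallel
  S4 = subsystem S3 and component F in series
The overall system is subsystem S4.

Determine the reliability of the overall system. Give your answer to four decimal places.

0.7949

Parallel (C and D): 1 − (1 − 0.929000)(1 − 0.854000) = 0.989634
Series ([0.989634] and E): 0.989634 × 0.957000 = 0.947080
Parallel (A, B, and [0.947080]): 1 − (1 − 0.881000)(1 − 0.787000)(1 − 0.947080) = 0.998659
Series ([0.998659] and F): 0.998659 × 0.796000 = 0.7949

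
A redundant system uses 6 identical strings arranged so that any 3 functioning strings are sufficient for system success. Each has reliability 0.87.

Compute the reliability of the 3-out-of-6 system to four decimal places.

R = Σ_{i=3}^{6} C(6,i) p^i (1−p)^{6−i} with p = 0.87
C(6,3)·0.87^3·0.13^3 = 0.028935
C(6,4)·0.87^4·0.13^2 = 0.145230
C(6,5)·0.87^5·0.13^1 = 0.388768
C(6,6)·0.87^6·0.13^0 = 0.433626
Sum = 0.9966

0.9966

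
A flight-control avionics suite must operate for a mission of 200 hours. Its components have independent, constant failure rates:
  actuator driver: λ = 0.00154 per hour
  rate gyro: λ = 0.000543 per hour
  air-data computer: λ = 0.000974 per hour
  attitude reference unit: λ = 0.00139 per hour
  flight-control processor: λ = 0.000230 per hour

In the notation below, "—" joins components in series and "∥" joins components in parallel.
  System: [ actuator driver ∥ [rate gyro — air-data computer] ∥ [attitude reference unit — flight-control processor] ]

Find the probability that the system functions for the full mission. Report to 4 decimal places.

0.9808

R(actuator driver) = exp(−0.00154 × 200) = 0.734915
R(rate gyro) = exp(−0.000543 × 200) = 0.897089
R(air-data computer) = exp(−0.000974 × 200) = 0.822999
R(attitude reference unit) = exp(−0.00139 × 200) = 0.757297
R(flight-control processor) = exp(−0.000230 × 200) = 0.955042
Series (rate gyro and air-data computer): 0.897089 × 0.822999 = 0.738303
Series (attitude reference unit and flight-control processor): 0.757297 × 0.955042 = 0.723250
Parallel (actuator driver, [0.738303], and [0.723250]): 1 − (1 − 0.734915)(1 − 0.738303)(1 − 0.723250) = 0.9808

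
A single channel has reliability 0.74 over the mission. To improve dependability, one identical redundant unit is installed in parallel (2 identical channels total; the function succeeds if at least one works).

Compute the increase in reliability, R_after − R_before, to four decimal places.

0.1924

R_before = 0.74
R_after = 1 − (1 − 0.74)^2 = 0.9324
ΔR = 0.9324 − 0.74 = 0.1924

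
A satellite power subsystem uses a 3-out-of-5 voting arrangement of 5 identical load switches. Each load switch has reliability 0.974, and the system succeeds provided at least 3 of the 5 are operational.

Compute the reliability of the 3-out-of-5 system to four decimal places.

0.9998

R = Σ_{i=3}^{5} C(5,i) p^i (1−p)^{5−i} with p = 0.974
C(5,3)·0.974^3·0.026^2 = 0.006246
C(5,4)·0.974^4·0.026^1 = 0.116998
C(5,5)·0.974^5·0.026^0 = 0.876587
Sum = 0.9998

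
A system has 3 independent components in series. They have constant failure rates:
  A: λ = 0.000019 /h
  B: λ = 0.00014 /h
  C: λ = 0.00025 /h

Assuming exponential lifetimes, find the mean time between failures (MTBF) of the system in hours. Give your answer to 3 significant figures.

2440

Series of exponential components: λ_sys = Σ λ_i
λ_sys = 0.000019 + 0.00014 + 0.00025 = 4.0900e-04 /h
MTBF = 1 / λ_sys = 2440 h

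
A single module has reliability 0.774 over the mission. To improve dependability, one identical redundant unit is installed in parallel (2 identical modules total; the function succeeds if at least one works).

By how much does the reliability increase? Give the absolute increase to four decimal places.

R_before = 0.774
R_after = 1 − (1 − 0.774)^2 = 0.9489
ΔR = 0.9489 − 0.774 = 0.1749

0.1749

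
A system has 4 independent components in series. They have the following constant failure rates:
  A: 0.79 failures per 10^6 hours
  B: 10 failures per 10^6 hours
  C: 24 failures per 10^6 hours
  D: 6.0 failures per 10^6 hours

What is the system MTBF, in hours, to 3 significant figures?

Series of exponential components: λ_sys = Σ λ_i
λ_sys = 0.00000079 + 0.000010 + 0.000024 + 0.0000060 = 4.0790e-05 /h
MTBF = 1 / λ_sys = 24500 h

24500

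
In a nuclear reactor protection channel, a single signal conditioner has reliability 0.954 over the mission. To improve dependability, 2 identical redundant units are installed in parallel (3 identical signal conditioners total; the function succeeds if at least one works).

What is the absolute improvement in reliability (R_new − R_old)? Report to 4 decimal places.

0.0459

R_before = 0.954
R_after = 1 − (1 − 0.954)^3 = 0.9999
ΔR = 0.9999 − 0.954 = 0.0459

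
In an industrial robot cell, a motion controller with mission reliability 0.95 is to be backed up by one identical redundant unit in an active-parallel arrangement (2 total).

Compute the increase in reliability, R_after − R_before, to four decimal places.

0.0475

R_before = 0.95
R_after = 1 − (1 − 0.95)^2 = 0.9975
ΔR = 0.9975 − 0.95 = 0.0475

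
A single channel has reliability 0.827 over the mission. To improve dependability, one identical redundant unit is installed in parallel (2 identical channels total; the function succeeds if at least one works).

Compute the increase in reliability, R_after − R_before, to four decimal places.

0.1431

R_before = 0.827
R_after = 1 − (1 − 0.827)^2 = 0.9701
ΔR = 0.9701 − 0.827 = 0.1431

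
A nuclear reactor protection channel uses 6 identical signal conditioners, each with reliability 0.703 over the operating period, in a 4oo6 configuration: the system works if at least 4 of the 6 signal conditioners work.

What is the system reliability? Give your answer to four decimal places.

0.7498

R = Σ_{i=4}^{6} C(6,i) p^i (1−p)^{6−i} with p = 0.703
C(6,4)·0.703^4·0.297^2 = 0.323166
C(6,5)·0.703^5·0.297^1 = 0.305974
C(6,6)·0.703^6·0.297^0 = 0.120707
Sum = 0.7498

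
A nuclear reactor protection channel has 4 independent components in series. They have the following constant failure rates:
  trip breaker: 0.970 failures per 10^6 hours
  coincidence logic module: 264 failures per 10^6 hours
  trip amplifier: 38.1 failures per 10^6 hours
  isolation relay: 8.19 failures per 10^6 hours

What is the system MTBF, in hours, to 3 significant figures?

3210

Series of exponential components: λ_sys = Σ λ_i
λ_sys = 0.000000970 + 0.000264 + 0.0000381 + 0.00000819 = 3.1126e-04 /h
MTBF = 1 / λ_sys = 3210 h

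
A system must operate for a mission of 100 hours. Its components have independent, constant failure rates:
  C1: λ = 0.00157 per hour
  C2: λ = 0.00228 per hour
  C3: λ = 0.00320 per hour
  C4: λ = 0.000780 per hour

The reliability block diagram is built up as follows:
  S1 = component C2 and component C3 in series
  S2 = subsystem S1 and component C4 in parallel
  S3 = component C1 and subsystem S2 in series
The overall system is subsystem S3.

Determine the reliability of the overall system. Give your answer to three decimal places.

R(C1) = exp(−0.00157 × 100) = 0.85470
R(C2) = exp(−0.00228 × 100) = 0.79612
R(C3) = exp(−0.00320 × 100) = 0.72615
R(C4) = exp(−0.000780 × 100) = 0.92496
Series (C2 and C3): 0.79612 × 0.72615 = 0.57810
Parallel ([0.57810] and C4): 1 − (1 − 0.57810)(1 − 0.92496) = 0.96834
Series (C1 and [0.96834]): 0.85470 × 0.96834 = 0.828

0.828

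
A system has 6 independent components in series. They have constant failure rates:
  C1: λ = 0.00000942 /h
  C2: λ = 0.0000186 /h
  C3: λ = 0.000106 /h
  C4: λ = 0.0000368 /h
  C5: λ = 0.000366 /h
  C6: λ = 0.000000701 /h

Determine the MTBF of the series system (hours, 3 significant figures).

1860

Series of exponential components: λ_sys = Σ λ_i
λ_sys = 0.00000942 + 0.0000186 + 0.000106 + 0.0000368 + 0.000366 + 0.000000701 = 5.3752e-04 /h
MTBF = 1 / λ_sys = 1860 h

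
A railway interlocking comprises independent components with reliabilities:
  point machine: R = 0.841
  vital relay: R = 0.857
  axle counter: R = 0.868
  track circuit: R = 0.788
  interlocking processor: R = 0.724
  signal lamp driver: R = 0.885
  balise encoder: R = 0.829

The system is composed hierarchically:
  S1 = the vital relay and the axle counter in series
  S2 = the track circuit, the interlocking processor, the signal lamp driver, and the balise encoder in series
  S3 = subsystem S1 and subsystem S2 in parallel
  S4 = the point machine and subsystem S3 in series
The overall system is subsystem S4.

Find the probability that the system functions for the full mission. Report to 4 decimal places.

0.7158

Series (vital relay and axle counter): 0.857000 × 0.868000 = 0.743876
Series (track circuit, interlocking processor, signal lamp driver, and balise encoder): 0.788000 × 0.724000 × 0.885000 × 0.829000 = 0.418565
Parallel ([0.743876] and [0.418565]): 1 − (1 − 0.743876)(1 − 0.418565) = 0.851081
Series (point machine and [0.851081]): 0.841000 × 0.851081 = 0.7158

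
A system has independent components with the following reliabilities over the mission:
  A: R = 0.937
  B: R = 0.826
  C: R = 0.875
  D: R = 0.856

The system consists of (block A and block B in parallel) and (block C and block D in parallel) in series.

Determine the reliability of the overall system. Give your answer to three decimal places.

Parallel (A and B): 1 − (1 − 0.93700)(1 − 0.82600) = 0.98904
Parallel (C and D): 1 − (1 − 0.87500)(1 − 0.85600) = 0.98200
Series ([0.98904] and [0.98200]): 0.98904 × 0.98200 = 0.971

0.971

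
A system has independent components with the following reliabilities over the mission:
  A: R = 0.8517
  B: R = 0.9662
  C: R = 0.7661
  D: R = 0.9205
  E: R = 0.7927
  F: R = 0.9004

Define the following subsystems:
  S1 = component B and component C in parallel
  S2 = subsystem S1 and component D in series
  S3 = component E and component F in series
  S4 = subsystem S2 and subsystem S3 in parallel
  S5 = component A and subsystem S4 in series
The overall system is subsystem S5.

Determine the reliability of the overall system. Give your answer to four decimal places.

0.8305

Parallel (B and C): 1 − (1 − 0.966200)(1 − 0.766100) = 0.992094
Series ([0.992094] and D): 0.992094 × 0.920500 = 0.913223
Series (E and F): 0.792700 × 0.900400 = 0.713747
Parallel ([0.913223] and [0.713747]): 1 − (1 − 0.913223)(1 − 0.713747) = 0.975160
Series (A and [0.975160]): 0.851700 × 0.975160 = 0.8305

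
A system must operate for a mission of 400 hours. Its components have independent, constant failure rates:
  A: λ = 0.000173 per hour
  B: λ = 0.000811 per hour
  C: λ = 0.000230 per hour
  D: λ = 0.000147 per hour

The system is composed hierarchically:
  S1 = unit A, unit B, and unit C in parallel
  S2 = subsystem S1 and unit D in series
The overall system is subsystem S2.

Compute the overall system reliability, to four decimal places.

0.9414

R(A) = exp(−0.000173 × 400) = 0.933140
R(B) = exp(−0.000811 × 400) = 0.722961
R(C) = exp(−0.000230 × 400) = 0.912105
R(D) = exp(−0.000147 × 400) = 0.942895
Parallel (A, B, and C): 1 − (1 − 0.933140)(1 − 0.722961)(1 − 0.912105) = 0.998372
Series ([0.998372] and D): 0.998372 × 0.942895 = 0.9414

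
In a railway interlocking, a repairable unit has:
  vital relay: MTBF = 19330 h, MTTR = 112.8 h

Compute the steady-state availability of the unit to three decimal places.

0.994

A(vital relay) = MTBF/(MTBF+MTTR) = 19330/(19330+112.8) = 0.994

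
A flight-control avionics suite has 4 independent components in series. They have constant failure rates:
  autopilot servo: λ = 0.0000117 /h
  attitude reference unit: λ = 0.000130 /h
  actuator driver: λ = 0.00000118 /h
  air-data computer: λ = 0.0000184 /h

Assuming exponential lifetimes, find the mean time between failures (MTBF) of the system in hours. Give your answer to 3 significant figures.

Series of exponential components: λ_sys = Σ λ_i
λ_sys = 0.0000117 + 0.000130 + 0.00000118 + 0.0000184 = 1.6128e-04 /h
MTBF = 1 / λ_sys = 6200 h

6200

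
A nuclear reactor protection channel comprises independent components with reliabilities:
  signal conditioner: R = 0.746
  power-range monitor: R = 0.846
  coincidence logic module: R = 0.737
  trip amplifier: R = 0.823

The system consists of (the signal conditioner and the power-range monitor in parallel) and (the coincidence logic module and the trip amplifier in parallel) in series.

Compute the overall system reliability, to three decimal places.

Parallel (signal conditioner and power-range monitor): 1 − (1 − 0.74600)(1 − 0.84600) = 0.96088
Parallel (coincidence logic module and trip amplifier): 1 − (1 − 0.73700)(1 − 0.82300) = 0.95345
Series ([0.96088] and [0.95345]): 0.96088 × 0.95345 = 0.916

0.916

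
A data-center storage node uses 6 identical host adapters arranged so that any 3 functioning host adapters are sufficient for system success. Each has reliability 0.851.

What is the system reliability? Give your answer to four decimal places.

R = Σ_{i=3}^{6} C(6,i) p^i (1−p)^{6−i} with p = 0.851
C(6,3)·0.851^3·0.149^3 = 0.040773
C(6,4)·0.851^4·0.149^2 = 0.174655
C(6,5)·0.851^5·0.149^1 = 0.399011
C(6,6)·0.851^6·0.149^0 = 0.379820
Sum = 0.9943

0.9943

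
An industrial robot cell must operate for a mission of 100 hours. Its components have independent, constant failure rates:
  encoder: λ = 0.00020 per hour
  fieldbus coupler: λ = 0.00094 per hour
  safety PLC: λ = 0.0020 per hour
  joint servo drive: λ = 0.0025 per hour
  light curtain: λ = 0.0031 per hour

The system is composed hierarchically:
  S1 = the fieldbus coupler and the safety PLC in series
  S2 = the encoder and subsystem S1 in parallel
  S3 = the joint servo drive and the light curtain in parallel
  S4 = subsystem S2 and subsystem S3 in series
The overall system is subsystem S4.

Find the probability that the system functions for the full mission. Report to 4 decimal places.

R(encoder) = exp(−0.00020 × 100) = 0.980199
R(fieldbus coupler) = exp(−0.00094 × 100) = 0.910283
R(safety PLC) = exp(−0.0020 × 100) = 0.818731
R(joint servo drive) = exp(−0.0025 × 100) = 0.778801
R(light curtain) = exp(−0.0031 × 100) = 0.733447
Series (fieldbus coupler and safety PLC): 0.910283 × 0.818731 = 0.745277
Parallel (encoder and [0.745277]): 1 − (1 − 0.980199)(1 − 0.745277) = 0.994956
Parallel (joint servo drive and light curtain): 1 − (1 − 0.778801)(1 − 0.733447) = 0.941039
Series ([0.994956] and [0.941039]): 0.994956 × 0.941039 = 0.9363

0.9363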